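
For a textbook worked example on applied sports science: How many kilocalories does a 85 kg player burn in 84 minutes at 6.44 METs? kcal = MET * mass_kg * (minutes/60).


kcal = MET * mass * time_hr
Convert time: 84 min = 1.4 hr
kcal = 6.44 * 85 * 1.4
kcal = 766.36 kcal

766.36 kcal


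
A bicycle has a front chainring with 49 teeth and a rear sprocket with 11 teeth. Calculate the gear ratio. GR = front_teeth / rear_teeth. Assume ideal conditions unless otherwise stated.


GR = front_teeth / rear_teeth
GR = 49 / 11
GR = 4.4545

4.4545


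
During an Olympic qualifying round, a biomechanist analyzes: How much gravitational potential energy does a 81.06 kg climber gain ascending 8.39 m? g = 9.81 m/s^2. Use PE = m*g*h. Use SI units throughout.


PE = m * g * h
PE = 81.06 * 9.81 * 8.39
PE = 795.1986 * 8.39 = 6671.7163 J

6671.7163 J


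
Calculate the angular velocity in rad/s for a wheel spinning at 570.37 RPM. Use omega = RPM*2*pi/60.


omega = RPM * 2 * pi / 60
omega = 570.37 * 2 * 3.14159 / 60
omega = 3583.7404 / 60 = 59.729 rad/s

59.729 rad/s


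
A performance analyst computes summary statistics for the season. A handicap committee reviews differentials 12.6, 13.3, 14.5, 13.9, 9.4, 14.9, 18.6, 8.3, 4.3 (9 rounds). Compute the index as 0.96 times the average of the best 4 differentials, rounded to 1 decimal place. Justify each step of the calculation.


All differentials: 12.6, 13.3, 14.5, 13.9, 9.4, 14.9, 18.6, 8.3, 4.3
Sorted: 4.3, 8.3, 9.4, 12.6, 13.3, 13.9, 14.5, 14.9, 18.6
Best 4: 4.3, 8.3, 9.4, 12.6
Average of best = 34.6 / 4 = 8.65
Raw index = 8.65 * 0.96 = 8.304
Handicap index = round(8.304, 1) = 8.3

8.3


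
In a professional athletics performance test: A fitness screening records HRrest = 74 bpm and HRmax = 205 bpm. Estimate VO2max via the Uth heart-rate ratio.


VO2max = 15.3 * HRmax / HRrest
VO2max = 15.3 * 205 / 74
VO2max = 3136.5 / 74 = 42.3851 mL/kg/min

42.3851 mL/kg/min


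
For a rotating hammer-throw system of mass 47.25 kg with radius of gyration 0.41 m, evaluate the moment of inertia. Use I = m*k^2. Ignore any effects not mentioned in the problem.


I = m * k^2
I = 47.25 * 0.41^2
I = 47.25 * 0.1681 = 7.9427 kg*m^2

7.9427 kg*m^2


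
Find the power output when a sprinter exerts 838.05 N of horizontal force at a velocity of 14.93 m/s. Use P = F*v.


P = F * v
P = 838.05 * 14.93
P = 12512.0865 W

12512.0865 W


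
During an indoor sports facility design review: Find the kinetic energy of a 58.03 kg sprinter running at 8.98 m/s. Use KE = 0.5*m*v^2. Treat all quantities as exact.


KE = 0.5 * m * v^2
KE = 0.5 * 58.03 * 8.98^2
KE = 0.5 * 58.03 * 80.6404 = 2339.7812 J

2339.7812 J


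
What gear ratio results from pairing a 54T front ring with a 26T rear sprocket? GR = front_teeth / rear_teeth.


GR = front_teeth / rear_teeth
GR = 54 / 26
GR = 2.0769

2.0769


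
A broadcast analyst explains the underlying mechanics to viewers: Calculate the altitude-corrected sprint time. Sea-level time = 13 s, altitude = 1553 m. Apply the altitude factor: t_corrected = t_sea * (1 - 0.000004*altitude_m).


Correction factor = 1 - 0.000004 * 1553 = 0.993788
t_corrected = t_sea * factor = 13 * 0.993788
t_corrected = 12.9192 s

12.9192 s


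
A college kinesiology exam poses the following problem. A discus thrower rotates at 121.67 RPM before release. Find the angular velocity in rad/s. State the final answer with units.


omega = RPM * 2 * pi / 60
omega = 121.67 * 2 * 3.14159 / 60
omega = 764.4752 / 60 = 12.7413 rad/s

12.7413 rad/s


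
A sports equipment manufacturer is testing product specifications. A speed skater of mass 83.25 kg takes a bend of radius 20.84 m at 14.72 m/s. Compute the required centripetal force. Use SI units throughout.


Fc = m * v^2 / r
v^2 = 14.72^2 = 216.6784
Fc = 83.25 * 216.6784 / 20.84
Fc = 18038.4768 / 20.84 = 865.5699 N

865.5699 N


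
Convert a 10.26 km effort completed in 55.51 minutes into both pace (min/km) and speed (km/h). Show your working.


Pace = time / distance = 55.51 min / 10.26 km = 5.4103 min/km
Speed = distance / time_in_hours = 10.26 / 0.9252 hr
Speed = 11.0899 km/h

5.4103 min/km, 11.0899 km/h


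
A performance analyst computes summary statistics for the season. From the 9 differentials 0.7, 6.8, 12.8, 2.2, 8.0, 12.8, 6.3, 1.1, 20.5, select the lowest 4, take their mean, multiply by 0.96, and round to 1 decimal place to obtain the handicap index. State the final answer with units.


All differentials: 0.7, 6.8, 12.8, 2.2, 8.0, 12.8, 6.3, 1.1, 20.5
Sorted: 0.7, 1.1, 2.2, 6.3, 6.8, 8.0, 12.8, 12.8, 20.5
Best 4: 0.7, 1.1, 2.2, 6.3
Average of best = 10.3 / 4 = 2.575
Raw index = 2.575 * 0.96 = 2.472
Handicap index = round(2.472, 1) = 2.5

2.5


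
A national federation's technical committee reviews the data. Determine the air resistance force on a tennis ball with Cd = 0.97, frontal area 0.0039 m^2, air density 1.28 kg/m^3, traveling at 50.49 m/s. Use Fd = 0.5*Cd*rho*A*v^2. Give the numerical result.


Fd = 0.5 * Cd * rho * A * v^2
Fd = 0.5 * 0.97 * 1.28 * 0.0039 * 50.49^2
v^2 = 2549.2401
Fd = 0.5 * 0.97 * 1.28 * 0.0039 * 2549.2401 = 6.172 N

6.172 N


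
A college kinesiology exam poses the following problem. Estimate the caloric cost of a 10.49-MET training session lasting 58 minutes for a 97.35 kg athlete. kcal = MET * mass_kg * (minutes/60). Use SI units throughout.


kcal = MET * mass * time_hr
Convert time: 58 min = 0.9667 hr
kcal = 10.49 * 97.35 * 0.9667
kcal = 987.1615 kcal

987.1615 kcal


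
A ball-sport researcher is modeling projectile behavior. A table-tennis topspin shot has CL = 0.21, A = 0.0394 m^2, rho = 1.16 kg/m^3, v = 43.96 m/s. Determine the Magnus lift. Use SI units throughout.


FM = 0.5 * CL * rho * A * v^2
FM = 0.5 * 0.21 * 1.16 * 0.0394 * 43.96^2
v^2 = 1932.4816
FM = 0.5 * 0.21 * 1.16 * 0.0394 * 1932.4816 = 9.2738 N

9.2738 N


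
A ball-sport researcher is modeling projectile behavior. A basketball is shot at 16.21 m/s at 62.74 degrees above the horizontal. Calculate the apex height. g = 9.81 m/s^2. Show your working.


H = (v*sin(theta))^2 / (2*g)
vy = v*sin(theta) = 16.21 * sin(62.74 deg) = 14.4097 m/s
H = vy^2 / (2*g) = 207.6387 / (2*9.81)
H = 207.6387 / 19.62 = 10.583 m

10.583 m


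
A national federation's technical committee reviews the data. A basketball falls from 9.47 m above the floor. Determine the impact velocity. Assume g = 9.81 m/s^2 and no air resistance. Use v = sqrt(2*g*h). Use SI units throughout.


v = sqrt(2 * g * h)
v = sqrt(2 * 9.81 * 9.47)
v = sqrt(185.8014) = 13.6309 m/s

13.6309 m/s


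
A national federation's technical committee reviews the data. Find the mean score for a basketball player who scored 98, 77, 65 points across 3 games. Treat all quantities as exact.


Average = sum / n
Sum = 240
Average = 240 / 3 = 80

80


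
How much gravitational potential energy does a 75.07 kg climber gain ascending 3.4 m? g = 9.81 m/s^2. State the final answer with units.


PE = m * g * h
PE = 75.07 * 9.81 * 3.4
PE = 736.4367 * 3.4 = 2503.8848 J

2503.8848 J


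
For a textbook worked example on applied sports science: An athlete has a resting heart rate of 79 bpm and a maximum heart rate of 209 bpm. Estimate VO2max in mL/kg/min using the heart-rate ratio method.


VO2max = 15.3 * HRmax / HRrest
VO2max = 15.3 * 209 / 79
VO2max = 3197.7 / 79 = 40.4772 mL/kg/min

40.4772 mL/kg/min


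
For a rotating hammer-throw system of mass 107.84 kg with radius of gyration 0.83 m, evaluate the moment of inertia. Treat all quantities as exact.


I = m * k^2
I = 107.84 * 0.83^2
I = 107.84 * 0.6889 = 74.291 kg*m^2

74.291 kg*m^2


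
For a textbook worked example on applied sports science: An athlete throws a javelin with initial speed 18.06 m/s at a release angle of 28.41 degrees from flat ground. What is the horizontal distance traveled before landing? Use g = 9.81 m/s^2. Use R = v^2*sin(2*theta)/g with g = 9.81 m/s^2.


R = v^2 * sin(2*theta) / g
Convert angle to radians: theta = 28.41 deg = 0.4958 rad
sin(2*theta) = sin(0.9917) = 0.837
R = 18.06^2 * 0.837 / 9.81
R = 326.1636 * 0.837 / 9.81 = 27.8272 m

27.8272 m


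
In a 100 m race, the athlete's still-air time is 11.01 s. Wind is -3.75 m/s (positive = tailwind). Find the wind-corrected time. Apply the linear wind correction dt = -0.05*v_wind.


dt = -0.05 * v_wind = -0.05 * -3.75 = 0.1875 s
t_corrected = t_still + dt = 11.01 + (0.1875)
t_corrected = 11.1975 s

11.1975 s


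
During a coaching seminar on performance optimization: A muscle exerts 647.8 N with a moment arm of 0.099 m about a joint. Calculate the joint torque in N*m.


tau = F * d
tau = 647.8 * 0.099
tau = 64.1322 N*m

64.1322 N*m


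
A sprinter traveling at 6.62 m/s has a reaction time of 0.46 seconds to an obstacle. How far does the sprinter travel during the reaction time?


d = v * t
d = 6.62 * 0.46
d = 3.0452 m

3.0452 m


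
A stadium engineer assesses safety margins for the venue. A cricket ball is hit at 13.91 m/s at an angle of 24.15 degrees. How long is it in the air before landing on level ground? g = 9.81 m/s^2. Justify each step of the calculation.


T = 2*v*sin(theta)/g
sin(theta) = sin(24.15 deg) = 0.4091
T = 2*13.91*0.4091 / 9.81
T = 11.3819 / 9.81 = 1.1602 s

1.1602 s


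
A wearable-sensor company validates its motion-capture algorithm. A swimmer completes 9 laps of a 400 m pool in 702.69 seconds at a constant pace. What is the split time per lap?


Split time = total_time / n_laps = 702.69 / 9
Split time = 78.0767 s per lap

78.0767 s


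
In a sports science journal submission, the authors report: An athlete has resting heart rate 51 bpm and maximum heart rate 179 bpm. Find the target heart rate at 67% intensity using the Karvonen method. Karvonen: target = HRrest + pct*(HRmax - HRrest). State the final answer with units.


Target = HRrest + pct*(HRmax - HRrest)
Heart rate reserve = HRmax - HRrest = 179 - 51 = 128 bpm
Fraction = 67% = 0.67
Target = 51 + 0.67 * 128
Target = 51 + 85.76 = 136.76 bpm

136.76 bpm


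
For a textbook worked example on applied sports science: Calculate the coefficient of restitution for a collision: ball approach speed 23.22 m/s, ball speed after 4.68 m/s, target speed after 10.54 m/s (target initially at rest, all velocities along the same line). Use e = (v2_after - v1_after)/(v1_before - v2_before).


e = (v2_after - v1_after) / (v1_before - v2_before)
Numerator = 10.54 - 4.68 = 5.86
Denominator = 23.22 - 0 = 23.22
e = 5.86 / 23.22 = 0.2524

0.2524


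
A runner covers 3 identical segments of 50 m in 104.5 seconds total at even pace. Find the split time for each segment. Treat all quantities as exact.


Split time = total_time / n_laps = 104.5 / 3
Split time = 34.8333 s per lap

34.8333 s


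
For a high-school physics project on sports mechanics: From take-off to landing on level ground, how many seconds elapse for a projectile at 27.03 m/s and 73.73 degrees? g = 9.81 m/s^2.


T = 2*v*sin(theta)/g
sin(theta) = sin(73.73 deg) = 0.96
T = 2*27.03*0.96 / 9.81
T = 51.895 / 9.81 = 5.29 s

5.29 s


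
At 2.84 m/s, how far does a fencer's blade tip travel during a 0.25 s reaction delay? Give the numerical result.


d = v * t
d = 2.84 * 0.25
d = 0.71 m

0.71 m


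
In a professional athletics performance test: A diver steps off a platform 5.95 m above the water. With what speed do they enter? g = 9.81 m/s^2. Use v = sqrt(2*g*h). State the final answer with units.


v = sqrt(2 * g * h)
v = sqrt(2 * 9.81 * 5.95)
v = sqrt(116.739) = 10.8046 m/s

10.8046 m/s


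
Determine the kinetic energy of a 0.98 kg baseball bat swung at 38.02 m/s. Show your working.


KE = 0.5 * m * v^2
KE = 0.5 * 0.98 * 38.02^2
KE = 0.5 * 0.98 * 1445.5204 = 708.305 J

708.305 J


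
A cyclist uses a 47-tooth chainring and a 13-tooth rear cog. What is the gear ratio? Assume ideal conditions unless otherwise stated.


GR = front_teeth / rear_teeth
GR = 47 / 13
GR = 3.6154

3.6154


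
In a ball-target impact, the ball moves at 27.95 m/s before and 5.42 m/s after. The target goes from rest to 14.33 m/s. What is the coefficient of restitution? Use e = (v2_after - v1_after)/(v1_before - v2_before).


e = (v2_after - v1_after) / (v1_before - v2_before)
Numerator = 14.33 - 5.42 = 8.91
Denominator = 27.95 - 0 = 27.95
e = 8.91 / 27.95 = 0.3188

0.3188


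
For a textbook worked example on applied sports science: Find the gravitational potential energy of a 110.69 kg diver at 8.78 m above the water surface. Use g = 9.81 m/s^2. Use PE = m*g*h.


PE = m * g * h
PE = 110.69 * 9.81 * 8.78
PE = 1085.8689 * 8.78 = 9533.9289 J

9533.9289 J


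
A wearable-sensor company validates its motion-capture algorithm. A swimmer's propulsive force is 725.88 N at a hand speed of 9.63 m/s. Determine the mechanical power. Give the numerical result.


P = F * v
P = 725.88 * 9.63
P = 6990.2244 W

6990.2244 W


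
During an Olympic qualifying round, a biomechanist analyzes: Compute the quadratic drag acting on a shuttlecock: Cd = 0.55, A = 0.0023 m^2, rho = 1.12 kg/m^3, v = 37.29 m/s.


Fd = 0.5 * Cd * rho * A * v^2
Fd = 0.5 * 0.55 * 1.12 * 0.0023 * 37.29^2
v^2 = 1390.5441
Fd = 0.5 * 0.55 * 1.12 * 0.0023 * 1390.5441 = 0.9851 N

0.9851 N


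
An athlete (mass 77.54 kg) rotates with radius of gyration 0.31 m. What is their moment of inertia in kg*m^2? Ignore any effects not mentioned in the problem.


I = m * k^2
I = 77.54 * 0.31^2
I = 77.54 * 0.0961 = 7.4516 kg*m^2

7.4516 kg*m^2


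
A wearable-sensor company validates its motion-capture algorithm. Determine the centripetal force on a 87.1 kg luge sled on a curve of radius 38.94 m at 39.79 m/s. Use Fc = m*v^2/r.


Fc = m * v^2 / r
v^2 = 39.79^2 = 1583.2441
Fc = 87.1 * 1583.2441 / 38.94
Fc = 137900.5611 / 38.94 = 3541.3601 N

3541.3601 N


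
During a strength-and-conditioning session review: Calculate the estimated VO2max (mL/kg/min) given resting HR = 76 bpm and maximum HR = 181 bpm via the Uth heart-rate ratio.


VO2max = 15.3 * HRmax / HRrest
VO2max = 15.3 * 181 / 76
VO2max = 2769.3 / 76 = 36.4382 mL/kg/min

36.4382 mL/kg/min


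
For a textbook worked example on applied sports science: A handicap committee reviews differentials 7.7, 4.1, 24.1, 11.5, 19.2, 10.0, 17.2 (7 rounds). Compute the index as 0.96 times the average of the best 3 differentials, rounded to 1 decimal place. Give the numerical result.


All differentials: 7.7, 4.1, 24.1, 11.5, 19.2, 10.0, 17.2
Sorted: 4.1, 7.7, 10.0, 11.5, 17.2, 19.2, 24.1
Best 3: 4.1, 7.7, 10.0
Average of best = 21.8 / 3 = 7.2667
Raw index = 7.2667 * 0.96 = 6.976
Handicap index = round(6.976, 1) = 7.0

7.0


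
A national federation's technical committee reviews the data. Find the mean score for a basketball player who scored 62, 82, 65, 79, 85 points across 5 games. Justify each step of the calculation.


Average = sum / n
Sum = 373
Average = 373 / 5 = 74.6

74.6


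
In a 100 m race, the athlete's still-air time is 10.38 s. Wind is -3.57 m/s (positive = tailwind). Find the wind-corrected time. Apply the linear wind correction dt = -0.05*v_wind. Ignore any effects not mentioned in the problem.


dt = -0.05 * v_wind = -0.05 * -3.57 = 0.1785 s
t_corrected = t_still + dt = 10.38 + (0.1785)
t_corrected = 10.5585 s

10.5585 s


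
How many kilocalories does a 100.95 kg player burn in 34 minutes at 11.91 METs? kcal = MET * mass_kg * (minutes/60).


kcal = MET * mass * time_hr
Convert time: 34 min = 0.5667 hr
kcal = 11.91 * 100.95 * 0.5667
kcal = 681.3116 kcal

681.3116 kcal


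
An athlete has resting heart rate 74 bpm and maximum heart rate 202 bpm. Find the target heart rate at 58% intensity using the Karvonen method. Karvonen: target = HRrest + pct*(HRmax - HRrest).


Target = HRrest + pct*(HRmax - HRrest)
Heart rate reserve = HRmax - HRrest = 202 - 74 = 128 bpm
Fraction = 58% = 0.58
Target = 74 + 0.58 * 128
Target = 74 + 74.24 = 148.24 bpm

148.24 bpm


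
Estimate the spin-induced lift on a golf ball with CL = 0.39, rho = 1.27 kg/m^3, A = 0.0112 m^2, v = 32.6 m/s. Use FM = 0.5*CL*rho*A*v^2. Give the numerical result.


FM = 0.5 * CL * rho * A * v^2
FM = 0.5 * 0.39 * 1.27 * 0.0112 * 32.6^2
v^2 = 1062.76
FM = 0.5 * 0.39 * 1.27 * 0.0112 * 1062.76 = 2.9478 N

2.9478 N


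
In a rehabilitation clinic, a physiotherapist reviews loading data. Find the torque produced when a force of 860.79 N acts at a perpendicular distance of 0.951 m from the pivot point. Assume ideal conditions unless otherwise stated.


tau = F * d
tau = 860.79 * 0.951
tau = 818.6113 N*m

818.6113 N*m


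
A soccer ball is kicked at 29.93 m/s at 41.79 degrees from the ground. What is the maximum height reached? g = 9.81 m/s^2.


H = (v*sin(theta))^2 / (2*g)
vy = v*sin(theta) = 29.93 * sin(41.79 deg) = 19.9454 m/s
H = vy^2 / (2*g) = 397.8199 / (2*9.81)
H = 397.8199 / 19.62 = 20.2762 m

20.2762 m


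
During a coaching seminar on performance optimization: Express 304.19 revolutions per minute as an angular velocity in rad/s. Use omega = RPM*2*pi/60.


omega = RPM * 2 * pi / 60
omega = 304.19 * 2 * 3.14159 / 60
omega = 1911.2821 / 60 = 31.8547 rad/s

31.8547 rad/s


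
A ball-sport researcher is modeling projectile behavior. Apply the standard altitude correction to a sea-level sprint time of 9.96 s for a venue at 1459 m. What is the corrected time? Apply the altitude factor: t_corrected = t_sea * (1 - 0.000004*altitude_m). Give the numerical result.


Correction factor = 1 - 0.000004 * 1459 = 0.994164
t_corrected = t_sea * factor = 9.96 * 0.994164
t_corrected = 9.9019 s

9.9019 s


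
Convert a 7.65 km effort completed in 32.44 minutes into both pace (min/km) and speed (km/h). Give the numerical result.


Pace = time / distance = 32.44 min / 7.65 km = 4.2405 min/km
Speed = distance / time_in_hours = 7.65 / 0.5407 hr
Speed = 14.1492 km/h

4.2405 min/km, 14.1492 km/h


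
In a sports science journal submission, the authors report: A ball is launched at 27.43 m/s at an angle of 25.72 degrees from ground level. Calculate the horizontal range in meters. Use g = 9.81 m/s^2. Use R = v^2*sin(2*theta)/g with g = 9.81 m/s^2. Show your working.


R = v^2 * sin(2*theta) / g
Convert angle to radians: theta = 25.72 deg = 0.4489 rad
sin(2*theta) = sin(0.8978) = 0.782
R = 27.43^2 * 0.782 / 9.81
R = 752.4049 * 0.782 / 9.81 = 59.9743 m

59.9743 m


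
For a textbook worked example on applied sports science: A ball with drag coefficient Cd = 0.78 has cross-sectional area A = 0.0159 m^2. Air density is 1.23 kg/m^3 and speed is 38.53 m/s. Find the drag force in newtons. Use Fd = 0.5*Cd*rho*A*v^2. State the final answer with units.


Fd = 0.5 * Cd * rho * A * v^2
Fd = 0.5 * 0.78 * 1.23 * 0.0159 * 38.53^2
v^2 = 1484.5609
Fd = 0.5 * 0.78 * 1.23 * 0.0159 * 1484.5609 = 11.3231 N

11.3231 N


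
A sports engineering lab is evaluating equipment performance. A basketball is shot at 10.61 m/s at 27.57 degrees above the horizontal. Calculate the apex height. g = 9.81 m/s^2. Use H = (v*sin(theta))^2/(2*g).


H = (v*sin(theta))^2 / (2*g)
vy = v*sin(theta) = 10.61 * sin(27.57 deg) = 4.9106 m/s
H = vy^2 / (2*g) = 24.1145 / (2*9.81)
H = 24.1145 / 19.62 = 1.2291 m

1.2291 m


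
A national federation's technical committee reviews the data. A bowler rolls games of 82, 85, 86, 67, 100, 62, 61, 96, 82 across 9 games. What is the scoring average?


Average = sum / n
Sum = 721
Average = 721 / 9 = 80.1111

80.1111


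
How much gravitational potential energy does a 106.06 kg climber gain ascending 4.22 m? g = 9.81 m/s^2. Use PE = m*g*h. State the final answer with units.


PE = m * g * h
PE = 106.06 * 9.81 * 4.22
PE = 1040.4486 * 4.22 = 4390.6931 J

4390.6931 J


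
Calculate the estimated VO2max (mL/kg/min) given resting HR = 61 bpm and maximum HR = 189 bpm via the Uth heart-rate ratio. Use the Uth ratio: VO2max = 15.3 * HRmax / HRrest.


VO2max = 15.3 * HRmax / HRrest
VO2max = 15.3 * 189 / 61
VO2max = 2891.7 / 61 = 47.4049 mL/kg/min

47.4049 mL/kg/min


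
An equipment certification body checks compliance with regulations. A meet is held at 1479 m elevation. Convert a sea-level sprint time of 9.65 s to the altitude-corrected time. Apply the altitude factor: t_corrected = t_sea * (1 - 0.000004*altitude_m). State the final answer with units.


Correction factor = 1 - 0.000004 * 1479 = 0.994084
t_corrected = t_sea * factor = 9.65 * 0.994084
t_corrected = 9.5929 s

9.5929 s


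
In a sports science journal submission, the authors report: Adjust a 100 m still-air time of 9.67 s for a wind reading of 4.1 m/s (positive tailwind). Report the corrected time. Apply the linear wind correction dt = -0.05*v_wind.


dt = -0.05 * v_wind = -0.05 * 4.1 = -0.205 s
t_corrected = t_still + dt = 9.67 + (-0.205)
t_corrected = 9.465 s

9.465 s


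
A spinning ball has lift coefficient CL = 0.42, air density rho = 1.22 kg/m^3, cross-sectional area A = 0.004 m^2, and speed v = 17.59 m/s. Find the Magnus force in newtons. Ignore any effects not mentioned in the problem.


FM = 0.5 * CL * rho * A * v^2
FM = 0.5 * 0.42 * 1.22 * 0.004 * 17.59^2
v^2 = 309.4081
FM = 0.5 * 0.42 * 1.22 * 0.004 * 309.4081 = 0.3171 N

0.3171 N


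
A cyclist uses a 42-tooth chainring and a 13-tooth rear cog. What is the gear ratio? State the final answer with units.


GR = front_teeth / rear_teeth
GR = 42 / 13
GR = 3.2308

3.2308


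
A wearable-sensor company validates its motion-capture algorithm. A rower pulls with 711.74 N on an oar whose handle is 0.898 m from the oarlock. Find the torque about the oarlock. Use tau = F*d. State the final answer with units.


tau = F * d
tau = 711.74 * 0.898
tau = 639.1425 N*m

639.1425 N*m


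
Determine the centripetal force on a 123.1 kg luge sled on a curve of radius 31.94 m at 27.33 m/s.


Fc = m * v^2 / r
v^2 = 27.33^2 = 746.9289
Fc = 123.1 * 746.9289 / 31.94
Fc = 91946.9476 / 31.94 = 2878.7397 N

2878.7397 N


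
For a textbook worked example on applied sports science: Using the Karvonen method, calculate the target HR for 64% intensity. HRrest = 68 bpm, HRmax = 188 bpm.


Target = HRrest + pct*(HRmax - HRrest)
Heart rate reserve = HRmax - HRrest = 188 - 68 = 120 bpm
Fraction = 64% = 0.64
Target = 68 + 0.64 * 120
Target = 68 + 76.8 = 144.8 bpm

144.8 bpm


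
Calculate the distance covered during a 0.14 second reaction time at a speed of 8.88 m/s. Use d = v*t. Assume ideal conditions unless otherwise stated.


d = v * t
d = 8.88 * 0.14
d = 1.2432 m

1.2432 m


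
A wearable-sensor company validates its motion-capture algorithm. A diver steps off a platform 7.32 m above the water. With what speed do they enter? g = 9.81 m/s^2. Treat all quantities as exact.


v = sqrt(2 * g * h)
v = sqrt(2 * 9.81 * 7.32)
v = sqrt(143.6184) = 11.9841 m/s

11.9841 m/s


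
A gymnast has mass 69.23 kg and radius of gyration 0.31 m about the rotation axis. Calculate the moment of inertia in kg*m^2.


I = m * k^2
I = 69.23 * 0.31^2
I = 69.23 * 0.0961 = 6.653 kg*m^2

6.653 kg*m^2


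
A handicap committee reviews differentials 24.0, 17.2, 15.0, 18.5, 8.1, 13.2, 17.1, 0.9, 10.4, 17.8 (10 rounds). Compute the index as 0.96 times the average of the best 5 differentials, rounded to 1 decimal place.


All differentials: 24.0, 17.2, 15.0, 18.5, 8.1, 13.2, 17.1, 0.9, 10.4, 17.8
Sorted: 0.9, 8.1, 10.4, 13.2, 15.0, 17.1, 17.2, 17.8, 18.5, 24.0
Best 5: 0.9, 8.1, 10.4, 13.2, 15.0
Average of best = 47.6 / 5 = 9.52
Raw index = 9.52 * 0.96 = 9.1392
Handicap index = round(9.1392, 1) = 9.1

9.1


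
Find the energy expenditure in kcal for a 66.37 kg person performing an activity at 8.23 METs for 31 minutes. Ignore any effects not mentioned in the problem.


kcal = MET * mass * time_hr
Convert time: 31 min = 0.5167 hr
kcal = 8.23 * 66.37 * 0.5167
kcal = 282.2163 kcal

282.2163 kcal


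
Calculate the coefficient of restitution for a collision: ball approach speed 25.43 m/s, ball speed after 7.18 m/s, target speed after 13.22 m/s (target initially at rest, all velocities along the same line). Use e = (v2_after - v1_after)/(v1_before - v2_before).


e = (v2_after - v1_after) / (v1_before - v2_before)
Numerator = 13.22 - 7.18 = 6.04
Denominator = 25.43 - 0 = 25.43
e = 6.04 / 25.43 = 0.2375

0.2375


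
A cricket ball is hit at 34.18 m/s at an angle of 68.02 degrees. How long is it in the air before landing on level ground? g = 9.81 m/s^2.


T = 2*v*sin(theta)/g
sin(theta) = sin(68.02 deg) = 0.9273
T = 2*34.18*0.9273 / 9.81
T = 63.3912 / 9.81 = 6.4619 s

6.4619 s


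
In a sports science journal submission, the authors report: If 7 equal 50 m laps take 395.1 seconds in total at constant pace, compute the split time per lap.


Split time = total_time / n_laps = 395.1 / 7
Split time = 56.4429 s per lap

56.4429 s


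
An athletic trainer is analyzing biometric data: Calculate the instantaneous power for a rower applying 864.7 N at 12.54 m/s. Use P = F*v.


P = F * v
P = 864.7 * 12.54
P = 10843.338 W

10843.338 W


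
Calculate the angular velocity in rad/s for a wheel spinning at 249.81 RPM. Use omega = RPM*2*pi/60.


omega = RPM * 2 * pi / 60
omega = 249.81 * 2 * 3.14159 / 60
omega = 1569.6025 / 60 = 26.16 rad/s

26.16 rad/s


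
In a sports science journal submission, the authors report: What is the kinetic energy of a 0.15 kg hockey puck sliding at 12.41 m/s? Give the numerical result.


KE = 0.5 * m * v^2
KE = 0.5 * 0.15 * 12.41^2
KE = 0.5 * 0.15 * 154.0081 = 11.5506 J

11.5506 J


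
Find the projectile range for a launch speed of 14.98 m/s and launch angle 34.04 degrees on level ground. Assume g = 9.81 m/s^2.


R = v^2 * sin(2*theta) / g
Convert angle to radians: theta = 34.04 deg = 0.5941 rad
sin(2*theta) = sin(1.1882) = 0.9277
R = 14.98^2 * 0.9277 / 9.81
R = 224.4004 * 0.9277 / 9.81 = 21.221 m

21.221 m


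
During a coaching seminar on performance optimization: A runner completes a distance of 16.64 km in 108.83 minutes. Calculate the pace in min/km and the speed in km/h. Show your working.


Pace = time / distance = 108.83 min / 16.64 km = 6.5403 min/km
Speed = distance / time_in_hours = 16.64 / 1.8138 hr
Speed = 9.1739 km/h

6.5403 min/km, 9.1739 km/h


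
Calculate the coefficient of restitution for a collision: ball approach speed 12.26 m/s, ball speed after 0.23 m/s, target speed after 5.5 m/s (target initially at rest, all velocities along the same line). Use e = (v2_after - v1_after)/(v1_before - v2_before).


e = (v2_after - v1_after) / (v1_before - v2_before)
Numerator = 5.5 - 0.23 = 5.27
Denominator = 12.26 - 0 = 12.26
e = 5.27 / 12.26 = 0.4299

0.4299


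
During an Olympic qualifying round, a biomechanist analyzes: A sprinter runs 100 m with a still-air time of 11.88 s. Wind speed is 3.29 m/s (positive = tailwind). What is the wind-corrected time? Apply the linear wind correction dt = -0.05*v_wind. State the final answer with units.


dt = -0.05 * v_wind = -0.05 * 3.29 = -0.1645 s
t_corrected = t_still + dt = 11.88 + (-0.1645)
t_corrected = 11.7155 s

11.7155 s


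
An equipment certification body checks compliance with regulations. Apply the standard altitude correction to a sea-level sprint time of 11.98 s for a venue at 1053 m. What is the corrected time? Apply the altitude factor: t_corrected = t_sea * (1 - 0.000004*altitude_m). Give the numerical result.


Correction factor = 1 - 0.000004 * 1053 = 0.995788
t_corrected = t_sea * factor = 11.98 * 0.995788
t_corrected = 11.9295 s

11.9295 s


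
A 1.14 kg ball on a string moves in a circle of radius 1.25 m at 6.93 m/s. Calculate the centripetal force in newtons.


Fc = m * v^2 / r
v^2 = 6.93^2 = 48.0249
Fc = 1.14 * 48.0249 / 1.25
Fc = 54.7484 / 1.25 = 43.7987 N

43.7987 N


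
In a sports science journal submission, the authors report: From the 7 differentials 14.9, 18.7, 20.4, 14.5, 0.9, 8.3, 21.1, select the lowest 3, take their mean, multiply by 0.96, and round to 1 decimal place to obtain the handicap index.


All differentials: 14.9, 18.7, 20.4, 14.5, 0.9, 8.3, 21.1
Sorted: 0.9, 8.3, 14.5, 14.9, 18.7, 20.4, 21.1
Best 3: 0.9, 8.3, 14.5
Average of best = 23.7 / 3 = 7.9
Raw index = 7.9 * 0.96 = 7.584
Handicap index = round(7.584, 1) = 7.6

7.6


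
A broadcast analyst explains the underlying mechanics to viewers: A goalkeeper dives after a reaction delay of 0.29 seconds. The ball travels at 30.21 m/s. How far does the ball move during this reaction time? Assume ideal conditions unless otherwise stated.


d = v * t
d = 30.21 * 0.29
d = 8.7609 m

8.7609 m


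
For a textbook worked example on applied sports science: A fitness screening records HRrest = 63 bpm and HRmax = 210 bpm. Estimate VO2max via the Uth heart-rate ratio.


VO2max = 15.3 * HRmax / HRrest
VO2max = 15.3 * 210 / 63
VO2max = 3213 / 63 = 51 mL/kg/min

51 mL/kg/min


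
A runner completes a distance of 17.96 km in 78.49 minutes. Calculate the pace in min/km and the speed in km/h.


Pace = time / distance = 78.49 min / 17.96 km = 4.3703 min/km
Speed = distance / time_in_hours = 17.96 / 1.3082 hr
Speed = 13.7291 km/h

4.3703 min/km, 13.7291 km/h


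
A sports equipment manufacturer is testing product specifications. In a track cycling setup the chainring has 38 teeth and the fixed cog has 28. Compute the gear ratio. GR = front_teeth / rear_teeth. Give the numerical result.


GR = front_teeth / rear_teeth
GR = 38 / 28
GR = 1.3571

1.3571


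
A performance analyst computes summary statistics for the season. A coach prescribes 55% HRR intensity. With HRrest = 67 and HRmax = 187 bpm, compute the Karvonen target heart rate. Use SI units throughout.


Target = HRrest + pct*(HRmax - HRrest)
Heart rate reserve = HRmax - HRrest = 187 - 67 = 120 bpm
Fraction = 55% = 0.55
Target = 67 + 0.55 * 120
Target = 67 + 66 = 133 bpm

133 bpm


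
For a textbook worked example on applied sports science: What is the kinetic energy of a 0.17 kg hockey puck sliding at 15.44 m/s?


KE = 0.5 * m * v^2
KE = 0.5 * 0.17 * 15.44^2
KE = 0.5 * 0.17 * 238.3936 = 20.2635 J

20.2635 J


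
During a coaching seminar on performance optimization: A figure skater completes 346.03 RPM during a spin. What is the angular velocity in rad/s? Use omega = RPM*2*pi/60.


omega = RPM * 2 * pi / 60
omega = 346.03 * 2 * 3.14159 / 60
omega = 2174.1706 / 60 = 36.2362 rad/s

36.2362 rad/s


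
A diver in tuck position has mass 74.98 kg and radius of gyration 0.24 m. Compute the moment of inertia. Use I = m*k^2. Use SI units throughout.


I = m * k^2
I = 74.98 * 0.24^2
I = 74.98 * 0.0576 = 4.3188 kg*m^2

4.3188 kg*m^2


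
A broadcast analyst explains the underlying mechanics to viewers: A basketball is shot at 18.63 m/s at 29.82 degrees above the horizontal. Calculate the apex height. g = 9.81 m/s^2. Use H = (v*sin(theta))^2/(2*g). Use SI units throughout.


H = (v*sin(theta))^2 / (2*g)
vy = v*sin(theta) = 18.63 * sin(29.82 deg) = 9.2643 m/s
H = vy^2 / (2*g) = 85.8267 / (2*9.81)
H = 85.8267 / 19.62 = 4.3744 m

4.3744 m


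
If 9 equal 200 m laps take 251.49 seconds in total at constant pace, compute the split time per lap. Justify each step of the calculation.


Split time = total_time / n_laps = 251.49 / 9
Split time = 27.9433 s per lap

27.9433 s


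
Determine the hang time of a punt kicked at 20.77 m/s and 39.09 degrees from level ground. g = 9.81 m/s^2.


T = 2*v*sin(theta)/g
sin(theta) = sin(39.09 deg) = 0.6305
T = 2*20.77*0.6305 / 9.81
T = 26.1926 / 9.81 = 2.67 s

2.67 s


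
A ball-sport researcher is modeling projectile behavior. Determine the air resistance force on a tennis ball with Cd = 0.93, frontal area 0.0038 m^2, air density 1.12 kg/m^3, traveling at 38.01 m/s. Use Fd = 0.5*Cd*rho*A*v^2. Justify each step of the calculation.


Fd = 0.5 * Cd * rho * A * v^2
Fd = 0.5 * 0.93 * 1.12 * 0.0038 * 38.01^2
v^2 = 1444.7601
Fd = 0.5 * 0.93 * 1.12 * 0.0038 * 1444.7601 = 2.8592 N

2.8592 N


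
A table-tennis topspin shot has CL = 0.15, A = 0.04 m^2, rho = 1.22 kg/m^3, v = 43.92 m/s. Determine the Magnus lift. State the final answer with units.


FM = 0.5 * CL * rho * A * v^2
FM = 0.5 * 0.15 * 1.22 * 0.04 * 43.92^2
v^2 = 1928.9664
FM = 0.5 * 0.15 * 1.22 * 0.04 * 1928.9664 = 7.06 N

7.06 N


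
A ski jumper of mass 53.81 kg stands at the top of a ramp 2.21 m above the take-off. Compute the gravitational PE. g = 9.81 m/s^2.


PE = m * g * h
PE = 53.81 * 9.81 * 2.21
PE = 527.8761 * 2.21 = 1166.6062 J

1166.6062 J


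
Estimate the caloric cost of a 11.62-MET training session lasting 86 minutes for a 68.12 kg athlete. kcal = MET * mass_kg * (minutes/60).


kcal = MET * mass * time_hr
Convert time: 86 min = 1.4333 hr
kcal = 11.62 * 68.12 * 1.4333
kcal = 1134.5613 kcal

1134.5613 kcal


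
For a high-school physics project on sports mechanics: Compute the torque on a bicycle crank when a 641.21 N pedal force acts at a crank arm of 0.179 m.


tau = F * d
tau = 641.21 * 0.179
tau = 114.7766 N*m

114.7766 N*m


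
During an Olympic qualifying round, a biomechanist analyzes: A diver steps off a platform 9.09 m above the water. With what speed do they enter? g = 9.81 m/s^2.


v = sqrt(2 * g * h)
v = sqrt(2 * 9.81 * 9.09)
v = sqrt(178.3458) = 13.3546 m/s

13.3546 m/s


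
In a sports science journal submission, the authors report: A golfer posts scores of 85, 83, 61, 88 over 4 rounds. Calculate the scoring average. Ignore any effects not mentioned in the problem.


Average = sum / n
Sum = 317
Average = 317 / 4 = 79.25

79.25


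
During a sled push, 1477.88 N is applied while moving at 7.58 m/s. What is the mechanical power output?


P = F * v
P = 1477.88 * 7.58
P = 11202.3304 W

11202.3304 W


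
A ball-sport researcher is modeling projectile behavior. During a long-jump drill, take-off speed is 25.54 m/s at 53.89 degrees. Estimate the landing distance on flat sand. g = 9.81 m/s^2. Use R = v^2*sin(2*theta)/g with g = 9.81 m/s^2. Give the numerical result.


R = v^2 * sin(2*theta) / g
Convert angle to radians: theta = 53.89 deg = 0.9406 rad
sin(2*theta) = sin(1.8811) = 0.9522
R = 25.54^2 * 0.9522 / 9.81
R = 652.2916 * 0.9522 / 9.81 = 63.3166 m

63.3166 m


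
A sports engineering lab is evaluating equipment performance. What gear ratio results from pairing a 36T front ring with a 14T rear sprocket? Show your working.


GR = front_teeth / rear_teeth
GR = 36 / 14
GR = 2.5714

2.5714


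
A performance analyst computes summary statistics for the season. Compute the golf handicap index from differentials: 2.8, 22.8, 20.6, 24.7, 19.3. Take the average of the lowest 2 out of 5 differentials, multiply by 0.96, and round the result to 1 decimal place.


All differentials: 2.8, 22.8, 20.6, 24.7, 19.3
Sorted: 2.8, 19.3, 20.6, 22.8, 24.7
Best 2: 2.8, 19.3
Average of best = 22.1 / 2 = 11.05
Raw index = 11.05 * 0.96 = 10.608
Handicap index = round(10.608, 1) = 10.6

10.6


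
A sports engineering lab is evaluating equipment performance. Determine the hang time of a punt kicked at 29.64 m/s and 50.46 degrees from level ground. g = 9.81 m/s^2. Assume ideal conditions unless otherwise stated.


T = 2*v*sin(theta)/g
sin(theta) = sin(50.46 deg) = 0.7712
T = 2*29.64*0.7712 / 9.81
T = 45.7156 / 9.81 = 4.6601 s

4.6601 s


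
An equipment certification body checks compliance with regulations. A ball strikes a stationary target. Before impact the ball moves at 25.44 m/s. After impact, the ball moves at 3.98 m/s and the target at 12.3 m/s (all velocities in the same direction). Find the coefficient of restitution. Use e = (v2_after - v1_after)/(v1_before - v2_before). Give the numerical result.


e = (v2_after - v1_after) / (v1_before - v2_before)
Numerator = 12.3 - 3.98 = 8.32
Denominator = 25.44 - 0 = 25.44
e = 8.32 / 25.44 = 0.327

0.327


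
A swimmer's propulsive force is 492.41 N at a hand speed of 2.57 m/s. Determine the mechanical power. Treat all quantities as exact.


P = F * v
P = 492.41 * 2.57
P = 1265.4937 W

1265.4937 W


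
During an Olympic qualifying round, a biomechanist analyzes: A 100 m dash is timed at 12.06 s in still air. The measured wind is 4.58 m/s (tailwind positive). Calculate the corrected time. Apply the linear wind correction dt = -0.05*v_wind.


dt = -0.05 * v_wind = -0.05 * 4.58 = -0.229 s
t_corrected = t_still + dt = 12.06 + (-0.229)
t_corrected = 11.831 s

11.831 s


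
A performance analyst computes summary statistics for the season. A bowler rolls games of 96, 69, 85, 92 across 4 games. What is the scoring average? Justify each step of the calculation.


Average = sum / n
Sum = 342
Average = 342 / 4 = 85.5

85.5


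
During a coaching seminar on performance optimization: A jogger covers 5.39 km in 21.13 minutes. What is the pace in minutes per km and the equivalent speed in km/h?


Pace = time / distance = 21.13 min / 5.39 km = 3.9202 min/km
Speed = distance / time_in_hours = 5.39 / 0.3522 hr
Speed = 15.3053 km/h

3.9202 min/km, 15.3053 km/h


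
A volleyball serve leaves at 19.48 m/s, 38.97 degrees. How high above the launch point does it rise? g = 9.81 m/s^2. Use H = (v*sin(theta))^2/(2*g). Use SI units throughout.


H = (v*sin(theta))^2 / (2*g)
vy = v*sin(theta) = 19.48 * sin(38.97 deg) = 12.2512 m/s
H = vy^2 / (2*g) = 150.0927 / (2*9.81)
H = 150.0927 / 19.62 = 7.65 m

7.65 m


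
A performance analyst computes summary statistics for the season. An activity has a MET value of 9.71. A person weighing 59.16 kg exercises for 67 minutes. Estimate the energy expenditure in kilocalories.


kcal = MET * mass * time_hr
Convert time: 67 min = 1.1167 hr
kcal = 9.71 * 59.16 * 1.1167
kcal = 641.462 kcal

641.462 kcal


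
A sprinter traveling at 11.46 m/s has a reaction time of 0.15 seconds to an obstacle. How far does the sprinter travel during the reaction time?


d = v * t
d = 11.46 * 0.15
d = 1.719 m

1.719 m


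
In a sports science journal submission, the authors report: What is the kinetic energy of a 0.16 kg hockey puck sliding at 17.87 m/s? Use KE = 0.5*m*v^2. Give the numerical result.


KE = 0.5 * m * v^2
KE = 0.5 * 0.16 * 17.87^2
KE = 0.5 * 0.16 * 319.3369 = 25.547 J

25.547 J


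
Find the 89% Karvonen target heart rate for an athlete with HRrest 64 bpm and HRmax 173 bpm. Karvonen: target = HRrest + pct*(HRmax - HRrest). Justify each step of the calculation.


Target = HRrest + pct*(HRmax - HRrest)
Heart rate reserve = HRmax - HRrest = 173 - 64 = 109 bpm
Fraction = 89% = 0.89
Target = 64 + 0.89 * 109
Target = 64 + 97.01 = 161.01 bpm

161.01 bpm


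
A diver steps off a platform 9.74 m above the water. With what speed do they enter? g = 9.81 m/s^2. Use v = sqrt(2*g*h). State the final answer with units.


v = sqrt(2 * g * h)
v = sqrt(2 * 9.81 * 9.74)
v = sqrt(191.0988) = 13.8238 m/s

13.8238 m/s


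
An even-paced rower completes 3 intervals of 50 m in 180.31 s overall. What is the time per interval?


Split time = total_time / n_laps = 180.31 / 3
Split time = 60.1033 s per lap

60.1033 s


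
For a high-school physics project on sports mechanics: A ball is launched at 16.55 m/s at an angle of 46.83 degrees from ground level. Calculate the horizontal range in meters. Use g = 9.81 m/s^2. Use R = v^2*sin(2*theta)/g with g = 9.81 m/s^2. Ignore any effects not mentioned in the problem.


R = v^2 * sin(2*theta) / g
Convert angle to radians: theta = 46.83 deg = 0.8173 rad
sin(2*theta) = sin(1.6347) = 0.998
R = 16.55^2 * 0.998 / 9.81
R = 273.9025 * 0.998 / 9.81 = 27.8638 m

27.8638 m


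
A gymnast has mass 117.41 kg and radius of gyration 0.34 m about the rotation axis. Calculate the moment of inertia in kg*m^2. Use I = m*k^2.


I = m * k^2
I = 117.41 * 0.34^2
I = 117.41 * 0.1156 = 13.5726 kg*m^2

13.5726 kg*m^2


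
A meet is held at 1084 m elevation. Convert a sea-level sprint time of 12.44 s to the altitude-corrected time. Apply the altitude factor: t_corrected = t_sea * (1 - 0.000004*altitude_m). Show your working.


Correction factor = 1 - 0.000004 * 1084 = 0.995664
t_corrected = t_sea * factor = 12.44 * 0.995664
t_corrected = 12.3861 s

12.3861 s
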